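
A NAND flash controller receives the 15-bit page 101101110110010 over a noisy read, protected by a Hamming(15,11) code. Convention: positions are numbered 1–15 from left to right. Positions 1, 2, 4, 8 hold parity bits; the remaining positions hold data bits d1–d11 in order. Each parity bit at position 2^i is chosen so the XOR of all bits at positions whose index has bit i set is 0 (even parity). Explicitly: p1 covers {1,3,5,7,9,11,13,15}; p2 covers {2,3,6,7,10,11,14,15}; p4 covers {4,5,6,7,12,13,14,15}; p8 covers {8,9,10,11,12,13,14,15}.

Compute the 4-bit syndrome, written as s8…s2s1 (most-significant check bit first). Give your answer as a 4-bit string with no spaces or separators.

0000

s1 (pos 1,3,5,7,9,11,13,15): 1⊕1⊕0⊕1⊕0⊕1⊕0⊕0 = 0
s2 (pos 2,3,6,7,10,11,14,15): 0⊕1⊕1⊕1⊕1⊕1⊕1⊕0 = 0
s4 (pos 4,5,6,7,12,13,14,15): 1⊕0⊕1⊕1⊕0⊕0⊕1⊕0 = 0
s8 (pos 8,9,10,11,12,13,14,15): 1⊕0⊕1⊕1⊕0⊕0⊕1⊕0 = 0
Syndrome s8…s1 = 0000 → no error.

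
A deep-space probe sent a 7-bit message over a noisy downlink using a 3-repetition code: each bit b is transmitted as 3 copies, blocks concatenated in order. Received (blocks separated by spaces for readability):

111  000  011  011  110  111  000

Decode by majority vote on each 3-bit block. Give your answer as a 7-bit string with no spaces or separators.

1011110

Block 1 (111): 3 ones → 1
Block 2 (000): 0 ones → 0
Block 3 (011): 2 ones → 1
Block 4 (011): 2 ones → 1
Block 5 (110): 2 ones → 1
Block 6 (111): 3 ones → 1
Block 7 (000): 0 ones → 0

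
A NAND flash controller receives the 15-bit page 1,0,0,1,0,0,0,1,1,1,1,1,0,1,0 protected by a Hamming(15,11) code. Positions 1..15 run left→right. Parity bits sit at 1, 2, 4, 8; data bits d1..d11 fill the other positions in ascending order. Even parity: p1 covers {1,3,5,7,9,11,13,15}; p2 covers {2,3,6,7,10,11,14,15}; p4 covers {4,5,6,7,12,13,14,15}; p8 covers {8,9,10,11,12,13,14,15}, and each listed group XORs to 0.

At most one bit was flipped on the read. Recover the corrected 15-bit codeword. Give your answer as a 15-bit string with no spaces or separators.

100100111111010

s1 (pos 1,3,5,7,9,11,13,15): 1⊕0⊕0⊕0⊕1⊕1⊕0⊕0 = 1
s2 (pos 2,3,6,7,10,11,14,15): 0⊕0⊕0⊕0⊕1⊕1⊕1⊕0 = 1
s4 (pos 4,5,6,7,12,13,14,15): 1⊕0⊕0⊕0⊕1⊕0⊕1⊕0 = 1
s8 (pos 8,9,10,11,12,13,14,15): 1⊕1⊕1⊕1⊕1⊕0⊕1⊕0 = 0
Syndrome s8…s1 = 0111 → error at position 7.
Flip position 7: 100100011111010 → 100100111111010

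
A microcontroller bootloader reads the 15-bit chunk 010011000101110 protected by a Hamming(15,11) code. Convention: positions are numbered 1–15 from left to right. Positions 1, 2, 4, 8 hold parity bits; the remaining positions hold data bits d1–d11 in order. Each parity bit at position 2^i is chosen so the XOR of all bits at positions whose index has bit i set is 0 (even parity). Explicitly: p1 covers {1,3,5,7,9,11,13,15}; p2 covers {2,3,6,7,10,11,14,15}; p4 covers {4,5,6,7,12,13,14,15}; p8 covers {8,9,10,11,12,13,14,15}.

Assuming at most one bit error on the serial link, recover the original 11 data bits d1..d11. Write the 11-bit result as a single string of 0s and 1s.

s1 (pos 1,3,5,7,9,11,13,15): 0⊕0⊕1⊕0⊕0⊕0⊕1⊕0 = 0
s2 (pos 2,3,6,7,10,11,14,15): 1⊕0⊕1⊕0⊕1⊕0⊕1⊕0 = 0
s4 (pos 4,5,6,7,12,13,14,15): 0⊕1⊕1⊕0⊕1⊕1⊕1⊕0 = 1
s8 (pos 8,9,10,11,12,13,14,15): 0⊕0⊕1⊕0⊕1⊕1⊕1⊕0 = 0
Syndrome s8…s1 = 0100 → error at position 4.
Flip position 4: 010011000101110 → 010111000101110
Read data bits from positions 3,5,6,7,9,10,11,12,13,14,15: 01100101110

01100101110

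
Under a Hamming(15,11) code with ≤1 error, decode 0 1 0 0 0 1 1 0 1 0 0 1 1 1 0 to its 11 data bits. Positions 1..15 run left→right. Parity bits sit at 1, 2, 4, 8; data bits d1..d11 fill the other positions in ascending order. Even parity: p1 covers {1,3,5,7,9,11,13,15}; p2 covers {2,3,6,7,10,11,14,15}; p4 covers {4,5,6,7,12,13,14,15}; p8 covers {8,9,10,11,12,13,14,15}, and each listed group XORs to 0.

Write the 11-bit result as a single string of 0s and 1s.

s1 (pos 1,3,5,7,9,11,13,15): 0⊕0⊕0⊕1⊕1⊕0⊕1⊕0 = 1
s2 (pos 2,3,6,7,10,11,14,15): 1⊕0⊕1⊕1⊕0⊕0⊕1⊕0 = 0
s4 (pos 4,5,6,7,12,13,14,15): 0⊕0⊕1⊕1⊕1⊕1⊕1⊕0 = 1
s8 (pos 8,9,10,11,12,13,14,15): 0⊕1⊕0⊕0⊕1⊕1⊕1⊕0 = 0
Syndrome s8…s1 = 0101 → error at position 5.
Flip position 5: 010001101001110 → 010011101001110
Read data bits from positions 3,5,6,7,9,10,11,12,13,14,15: 01111001110

01111001110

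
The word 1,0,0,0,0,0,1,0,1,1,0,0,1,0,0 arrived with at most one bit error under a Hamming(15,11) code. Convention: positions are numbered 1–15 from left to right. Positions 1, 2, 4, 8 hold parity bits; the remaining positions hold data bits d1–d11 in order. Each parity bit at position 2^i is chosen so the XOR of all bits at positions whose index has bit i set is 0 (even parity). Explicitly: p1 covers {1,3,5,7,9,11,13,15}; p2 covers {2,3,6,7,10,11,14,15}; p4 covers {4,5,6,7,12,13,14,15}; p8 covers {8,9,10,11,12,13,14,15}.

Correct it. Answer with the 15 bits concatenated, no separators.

s1 (pos 1,3,5,7,9,11,13,15): 1⊕0⊕0⊕1⊕1⊕0⊕1⊕0 = 0
s2 (pos 2,3,6,7,10,11,14,15): 0⊕0⊕0⊕1⊕1⊕0⊕0⊕0 = 0
s4 (pos 4,5,6,7,12,13,14,15): 0⊕0⊕0⊕1⊕0⊕1⊕0⊕0 = 0
s8 (pos 8,9,10,11,12,13,14,15): 0⊕1⊕1⊕0⊕0⊕1⊕0⊕0 = 1
Syndrome s8…s1 = 1000 → error at position 8.
Flip position 8: 100000101100100 → 100000111100100

100000111100100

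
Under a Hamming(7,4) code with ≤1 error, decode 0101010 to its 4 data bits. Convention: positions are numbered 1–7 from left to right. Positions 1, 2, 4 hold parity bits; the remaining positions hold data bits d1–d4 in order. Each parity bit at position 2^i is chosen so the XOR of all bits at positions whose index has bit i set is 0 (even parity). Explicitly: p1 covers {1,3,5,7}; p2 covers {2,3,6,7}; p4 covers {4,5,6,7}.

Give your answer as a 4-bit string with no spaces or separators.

s1 (pos 1,3,5,7): 0⊕0⊕0⊕0 = 0
s2 (pos 2,3,6,7): 1⊕0⊕1⊕0 = 0
s4 (pos 4,5,6,7): 1⊕0⊕1⊕0 = 0
Syndrome s4…s1 = 000 → no error.
Read data bits from positions 3,5,6,7: 0010

0010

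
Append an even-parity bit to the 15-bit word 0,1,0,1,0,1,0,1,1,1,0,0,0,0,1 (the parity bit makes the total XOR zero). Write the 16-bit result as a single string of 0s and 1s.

XOR of the 15 data bits: 0⊕1⊕0⊕1⊕0⊕1⊕0⊕1⊕1⊕1⊕0⊕0⊕0⊕0⊕1 = 1
Parity bit = 1 (so all 16 bits XOR to 0).

0101010111000011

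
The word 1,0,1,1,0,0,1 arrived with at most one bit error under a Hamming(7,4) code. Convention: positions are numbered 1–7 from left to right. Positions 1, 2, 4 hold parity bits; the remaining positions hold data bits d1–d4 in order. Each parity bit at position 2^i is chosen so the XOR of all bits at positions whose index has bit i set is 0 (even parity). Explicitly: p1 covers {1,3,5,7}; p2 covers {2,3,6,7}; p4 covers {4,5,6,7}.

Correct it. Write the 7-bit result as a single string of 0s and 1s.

0011001

s1 (pos 1,3,5,7): 1⊕1⊕0⊕1 = 1
s2 (pos 2,3,6,7): 0⊕1⊕0⊕1 = 0
s4 (pos 4,5,6,7): 1⊕0⊕0⊕1 = 0
Syndrome s4…s1 = 001 → error at position 1.
Flip position 1: 1011001 → 0011001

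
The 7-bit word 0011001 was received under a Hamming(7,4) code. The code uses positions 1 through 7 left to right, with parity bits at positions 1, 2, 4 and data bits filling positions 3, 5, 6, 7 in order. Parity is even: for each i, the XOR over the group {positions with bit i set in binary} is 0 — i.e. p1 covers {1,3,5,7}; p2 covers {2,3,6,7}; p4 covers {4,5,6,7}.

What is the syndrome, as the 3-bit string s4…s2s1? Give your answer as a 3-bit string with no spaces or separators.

000

s1 (pos 1,3,5,7): 0⊕1⊕0⊕1 = 0
s2 (pos 2,3,6,7): 0⊕1⊕0⊕1 = 0
s4 (pos 4,5,6,7): 1⊕0⊕0⊕1 = 0
Syndrome s4…s1 = 000 → no error.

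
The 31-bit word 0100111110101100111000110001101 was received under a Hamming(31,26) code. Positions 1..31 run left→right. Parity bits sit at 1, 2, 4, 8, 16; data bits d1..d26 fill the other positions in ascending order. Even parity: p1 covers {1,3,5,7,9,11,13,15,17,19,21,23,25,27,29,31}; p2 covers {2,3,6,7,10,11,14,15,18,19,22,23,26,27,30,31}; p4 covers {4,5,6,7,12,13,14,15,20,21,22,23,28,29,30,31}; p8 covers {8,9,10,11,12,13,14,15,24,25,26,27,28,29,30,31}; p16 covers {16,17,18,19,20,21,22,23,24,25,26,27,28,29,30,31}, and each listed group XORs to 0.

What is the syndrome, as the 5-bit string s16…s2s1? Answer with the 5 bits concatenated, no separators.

01110

s1 (pos 1,3,5,7,9,11,13,15,17,19,21,23,25,27,29,31): 0⊕0⊕1⊕1⊕1⊕1⊕1⊕0⊕1⊕1⊕0⊕1⊕0⊕0⊕1⊕1 = 0
s2 (pos 2,3,6,7,10,11,14,15,18,19,22,23,26,27,30,31): 1⊕0⊕1⊕1⊕0⊕1⊕1⊕0⊕1⊕1⊕0⊕1⊕0⊕0⊕0⊕1 = 1
s4 (pos 4,5,6,7,12,13,14,15,20,21,22,23,28,29,30,31): 0⊕1⊕1⊕1⊕0⊕1⊕1⊕0⊕0⊕0⊕0⊕1⊕1⊕1⊕0⊕1 = 1
s8 (pos 8,9,10,11,12,13,14,15,24,25,26,27,28,29,30,31): 1⊕1⊕0⊕1⊕0⊕1⊕1⊕0⊕1⊕0⊕0⊕0⊕1⊕1⊕0⊕1 = 1
s16 (pos 16,17,18,19,20,21,22,23,24,25,26,27,28,29,30,31): 0⊕1⊕1⊕1⊕0⊕0⊕0⊕1⊕1⊕0⊕0⊕0⊕1⊕1⊕0⊕1 = 0
Syndrome s16…s1 = 01110 → error at position 14.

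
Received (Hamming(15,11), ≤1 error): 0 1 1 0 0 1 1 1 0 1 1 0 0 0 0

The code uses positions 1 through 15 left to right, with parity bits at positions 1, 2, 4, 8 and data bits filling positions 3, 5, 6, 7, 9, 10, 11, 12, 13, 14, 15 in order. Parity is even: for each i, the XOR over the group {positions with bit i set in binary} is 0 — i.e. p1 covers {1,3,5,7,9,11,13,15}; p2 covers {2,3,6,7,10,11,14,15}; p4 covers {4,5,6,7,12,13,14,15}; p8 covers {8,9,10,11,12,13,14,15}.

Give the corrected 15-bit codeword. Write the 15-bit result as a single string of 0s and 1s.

011001111110000

s1 (pos 1,3,5,7,9,11,13,15): 0⊕1⊕0⊕1⊕0⊕1⊕0⊕0 = 1
s2 (pos 2,3,6,7,10,11,14,15): 1⊕1⊕1⊕1⊕1⊕1⊕0⊕0 = 0
s4 (pos 4,5,6,7,12,13,14,15): 0⊕0⊕1⊕1⊕0⊕0⊕0⊕0 = 0
s8 (pos 8,9,10,11,12,13,14,15): 1⊕0⊕1⊕1⊕0⊕0⊕0⊕0 = 1
Syndrome s8…s1 = 1001 → error at position 9.
Flip position 9: 011001110110000 → 011001111110000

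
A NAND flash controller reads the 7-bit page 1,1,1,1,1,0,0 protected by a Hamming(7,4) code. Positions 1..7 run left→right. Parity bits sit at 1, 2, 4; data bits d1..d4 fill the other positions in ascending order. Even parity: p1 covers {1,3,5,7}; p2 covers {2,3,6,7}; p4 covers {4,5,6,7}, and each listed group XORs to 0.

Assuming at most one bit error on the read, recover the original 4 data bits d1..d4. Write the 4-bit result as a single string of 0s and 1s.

s1 (pos 1,3,5,7): 1⊕1⊕1⊕0 = 1
s2 (pos 2,3,6,7): 1⊕1⊕0⊕0 = 0
s4 (pos 4,5,6,7): 1⊕1⊕0⊕0 = 0
Syndrome s4…s1 = 001 → error at position 1.
Flip position 1: 1111100 → 0111100
Read data bits from positions 3,5,6,7: 1100

1100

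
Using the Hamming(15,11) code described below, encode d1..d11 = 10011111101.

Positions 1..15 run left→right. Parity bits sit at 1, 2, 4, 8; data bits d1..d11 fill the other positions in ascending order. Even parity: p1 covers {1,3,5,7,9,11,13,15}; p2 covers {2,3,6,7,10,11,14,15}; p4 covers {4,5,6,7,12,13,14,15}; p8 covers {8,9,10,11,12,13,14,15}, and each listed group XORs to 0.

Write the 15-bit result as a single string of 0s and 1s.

Place data at non-parity positions: p1 p2 1 p4 0 0 1 p8 1 1 1 1 1 0 1
p1 (pos 1,3,5,7,9,11,13,15): XOR of data positions = 1⊕0⊕1⊕1⊕1⊕1⊕1 = 0
p2 (pos 2,3,6,7,10,11,14,15): XOR of data positions = 1⊕0⊕1⊕1⊕1⊕0⊕1 = 1
p4 (pos 4,5,6,7,12,13,14,15): XOR of data positions = 0⊕0⊕1⊕1⊕1⊕0⊕1 = 0
p8 (pos 8,9,10,11,12,13,14,15): XOR of data positions = 1⊕1⊕1⊕1⊕1⊕0⊕1 = 0
Codeword: 011000101111101

011000101111101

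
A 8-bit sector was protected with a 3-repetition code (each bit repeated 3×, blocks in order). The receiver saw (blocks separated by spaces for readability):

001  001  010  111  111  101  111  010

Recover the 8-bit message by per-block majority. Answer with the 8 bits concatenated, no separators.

Block 1 (001): 1 one → 0
Block 2 (001): 1 one → 0
Block 3 (010): 1 one → 0
Block 4 (111): 3 ones → 1
Block 5 (111): 3 ones → 1
Block 6 (101): 2 ones → 1
Block 7 (111): 3 ones → 1
Block 8 (010): 1 one → 0

00011110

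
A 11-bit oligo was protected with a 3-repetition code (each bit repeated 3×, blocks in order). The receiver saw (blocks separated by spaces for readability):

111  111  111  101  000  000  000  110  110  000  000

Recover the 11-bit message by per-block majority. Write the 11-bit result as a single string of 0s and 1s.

Block 1 (111): 3 ones → 1
Block 2 (111): 3 ones → 1
Block 3 (111): 3 ones → 1
Block 4 (101): 2 ones → 1
Block 5 (000): 0 ones → 0
Block 6 (000): 0 ones → 0
Block 7 (000): 0 ones → 0
Block 8 (110): 2 ones → 1
Block 9 (110): 2 ones → 1
Block 10 (000): 0 ones → 0
Block 11 (000): 0 ones → 0

11110001100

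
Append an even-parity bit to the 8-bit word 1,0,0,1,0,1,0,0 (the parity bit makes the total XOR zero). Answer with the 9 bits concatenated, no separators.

100101001

XOR of the 8 data bits: 1⊕0⊕0⊕1⊕0⊕1⊕0⊕0 = 1
Parity bit = 1 (so all 9 bits XOR to 0).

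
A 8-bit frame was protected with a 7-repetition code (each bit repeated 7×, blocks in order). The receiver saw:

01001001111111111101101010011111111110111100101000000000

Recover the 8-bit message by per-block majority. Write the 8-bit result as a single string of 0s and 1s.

01101100

Block 1 (0100100): 2 ones → 0
Block 2 (1111111): 7 ones → 1
Block 3 (1111011): 6 ones → 1
Block 4 (0101001): 3 ones → 0
Block 5 (1111111): 7 ones → 1
Block 6 (1101111): 6 ones → 1
Block 7 (0010100): 2 ones → 0
Block 8 (0000000): 0 ones → 0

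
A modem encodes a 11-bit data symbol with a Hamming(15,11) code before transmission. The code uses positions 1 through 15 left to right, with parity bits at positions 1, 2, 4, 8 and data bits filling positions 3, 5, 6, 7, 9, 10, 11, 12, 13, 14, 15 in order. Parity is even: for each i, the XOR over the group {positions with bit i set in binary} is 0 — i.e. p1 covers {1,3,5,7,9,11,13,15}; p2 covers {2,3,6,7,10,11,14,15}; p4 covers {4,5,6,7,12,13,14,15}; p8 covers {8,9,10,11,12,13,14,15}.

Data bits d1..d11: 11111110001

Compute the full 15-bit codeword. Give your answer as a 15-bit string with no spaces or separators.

001011101110001

Place data at non-parity positions: p1 p2 1 p4 1 1 1 p8 1 1 1 0 0 0 1
p1 (pos 1,3,5,7,9,11,13,15): XOR of data positions = 1⊕1⊕1⊕1⊕1⊕0⊕1 = 0
p2 (pos 2,3,6,7,10,11,14,15): XOR of data positions = 1⊕1⊕1⊕1⊕1⊕0⊕1 = 0
p4 (pos 4,5,6,7,12,13,14,15): XOR of data positions = 1⊕1⊕1⊕0⊕0⊕0⊕1 = 0
p8 (pos 8,9,10,11,12,13,14,15): XOR of data positions = 1⊕1⊕1⊕0⊕0⊕0⊕1 = 0
Codeword: 001011101110001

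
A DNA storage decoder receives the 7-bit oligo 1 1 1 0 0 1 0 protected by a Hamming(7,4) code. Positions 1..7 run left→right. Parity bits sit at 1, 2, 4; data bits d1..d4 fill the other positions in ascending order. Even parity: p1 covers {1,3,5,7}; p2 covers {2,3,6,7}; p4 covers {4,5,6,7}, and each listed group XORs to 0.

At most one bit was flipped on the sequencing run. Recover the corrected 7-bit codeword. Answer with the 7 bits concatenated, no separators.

s1 (pos 1,3,5,7): 1⊕1⊕0⊕0 = 0
s2 (pos 2,3,6,7): 1⊕1⊕1⊕0 = 1
s4 (pos 4,5,6,7): 0⊕0⊕1⊕0 = 1
Syndrome s4…s1 = 110 → error at position 6.
Flip position 6: 1110010 → 1110000

1110000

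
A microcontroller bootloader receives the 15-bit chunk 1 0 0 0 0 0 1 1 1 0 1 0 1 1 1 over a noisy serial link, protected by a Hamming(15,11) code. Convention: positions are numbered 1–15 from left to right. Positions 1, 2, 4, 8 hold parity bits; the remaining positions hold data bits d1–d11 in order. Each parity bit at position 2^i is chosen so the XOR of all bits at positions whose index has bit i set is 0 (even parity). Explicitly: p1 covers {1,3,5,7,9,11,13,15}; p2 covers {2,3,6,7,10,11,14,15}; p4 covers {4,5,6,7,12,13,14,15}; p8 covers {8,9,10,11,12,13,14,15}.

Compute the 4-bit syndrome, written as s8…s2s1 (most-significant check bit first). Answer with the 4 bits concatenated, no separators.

0000

s1 (pos 1,3,5,7,9,11,13,15): 1⊕0⊕0⊕1⊕1⊕1⊕1⊕1 = 0
s2 (pos 2,3,6,7,10,11,14,15): 0⊕0⊕0⊕1⊕0⊕1⊕1⊕1 = 0
s4 (pos 4,5,6,7,12,13,14,15): 0⊕0⊕0⊕1⊕0⊕1⊕1⊕1 = 0
s8 (pos 8,9,10,11,12,13,14,15): 1⊕1⊕0⊕1⊕0⊕1⊕1⊕1 = 0
Syndrome s8…s1 = 0000 → no error.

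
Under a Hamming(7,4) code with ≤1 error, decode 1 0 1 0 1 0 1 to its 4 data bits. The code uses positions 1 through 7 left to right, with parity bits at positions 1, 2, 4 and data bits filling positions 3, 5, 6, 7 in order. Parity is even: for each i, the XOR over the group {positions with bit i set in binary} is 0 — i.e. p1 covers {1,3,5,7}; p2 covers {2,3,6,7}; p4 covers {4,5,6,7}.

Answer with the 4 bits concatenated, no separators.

1101

s1 (pos 1,3,5,7): 1⊕1⊕1⊕1 = 0
s2 (pos 2,3,6,7): 0⊕1⊕0⊕1 = 0
s4 (pos 4,5,6,7): 0⊕1⊕0⊕1 = 0
Syndrome s4…s1 = 000 → no error.
Read data bits from positions 3,5,6,7: 1101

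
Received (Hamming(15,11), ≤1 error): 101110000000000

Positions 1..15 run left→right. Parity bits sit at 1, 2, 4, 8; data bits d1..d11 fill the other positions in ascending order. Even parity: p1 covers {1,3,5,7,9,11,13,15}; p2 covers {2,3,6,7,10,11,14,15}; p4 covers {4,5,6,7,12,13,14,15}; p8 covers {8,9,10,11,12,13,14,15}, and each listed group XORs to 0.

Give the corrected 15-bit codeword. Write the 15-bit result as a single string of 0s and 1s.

100110000000000

s1 (pos 1,3,5,7,9,11,13,15): 1⊕1⊕1⊕0⊕0⊕0⊕0⊕0 = 1
s2 (pos 2,3,6,7,10,11,14,15): 0⊕1⊕0⊕0⊕0⊕0⊕0⊕0 = 1
s4 (pos 4,5,6,7,12,13,14,15): 1⊕1⊕0⊕0⊕0⊕0⊕0⊕0 = 0
s8 (pos 8,9,10,11,12,13,14,15): 0⊕0⊕0⊕0⊕0⊕0⊕0⊕0 = 0
Syndrome s8…s1 = 0011 → error at position 3.
Flip position 3: 101110000000000 → 100110000000000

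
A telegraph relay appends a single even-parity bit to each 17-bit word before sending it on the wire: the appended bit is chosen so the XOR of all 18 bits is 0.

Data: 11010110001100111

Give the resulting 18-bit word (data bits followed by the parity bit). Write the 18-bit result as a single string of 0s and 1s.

110101100011001110

XOR of the 17 data bits: 1⊕1⊕0⊕1⊕0⊕1⊕1⊕0⊕0⊕0⊕1⊕1⊕0⊕0⊕1⊕1⊕1 = 0
Parity bit = 0 (so all 18 bits XOR to 0).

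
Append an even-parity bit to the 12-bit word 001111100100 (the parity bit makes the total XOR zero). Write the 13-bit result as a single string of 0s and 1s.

0011111001000

XOR of the 12 data bits: 0⊕0⊕1⊕1⊕1⊕1⊕1⊕0⊕0⊕1⊕0⊕0 = 0
Parity bit = 0 (so all 13 bits XOR to 0).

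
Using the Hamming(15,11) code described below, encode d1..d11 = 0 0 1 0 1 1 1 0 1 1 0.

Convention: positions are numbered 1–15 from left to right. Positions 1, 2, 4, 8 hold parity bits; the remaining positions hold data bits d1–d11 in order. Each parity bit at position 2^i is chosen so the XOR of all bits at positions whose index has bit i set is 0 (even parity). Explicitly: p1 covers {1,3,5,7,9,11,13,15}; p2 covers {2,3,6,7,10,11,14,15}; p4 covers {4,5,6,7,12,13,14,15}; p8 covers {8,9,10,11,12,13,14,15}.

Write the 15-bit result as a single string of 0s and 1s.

100101011110110

Place data at non-parity positions: p1 p2 0 p4 0 1 0 p8 1 1 1 0 1 1 0
p1 (pos 1,3,5,7,9,11,13,15): XOR of data positions = 0⊕0⊕0⊕1⊕1⊕1⊕0 = 1
p2 (pos 2,3,6,7,10,11,14,15): XOR of data positions = 0⊕1⊕0⊕1⊕1⊕1⊕0 = 0
p4 (pos 4,5,6,7,12,13,14,15): XOR of data positions = 0⊕1⊕0⊕0⊕1⊕1⊕0 = 1
p8 (pos 8,9,10,11,12,13,14,15): XOR of data positions = 1⊕1⊕1⊕0⊕1⊕1⊕0 = 1
Codeword: 100101011110110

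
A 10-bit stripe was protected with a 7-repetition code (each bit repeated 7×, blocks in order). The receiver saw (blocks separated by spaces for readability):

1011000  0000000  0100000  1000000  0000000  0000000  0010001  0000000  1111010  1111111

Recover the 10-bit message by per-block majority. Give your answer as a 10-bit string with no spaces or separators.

Block 1 (1011000): 3 ones → 0
Block 2 (0000000): 0 ones → 0
Block 3 (0100000): 1 one → 0
Block 4 (1000000): 1 one → 0
Block 5 (0000000): 0 ones → 0
Block 6 (0000000): 0 ones → 0
Block 7 (0010001): 2 ones → 0
Block 8 (0000000): 0 ones → 0
Block 9 (1111010): 5 ones → 1
Block 10 (1111111): 7 ones → 1

0000000011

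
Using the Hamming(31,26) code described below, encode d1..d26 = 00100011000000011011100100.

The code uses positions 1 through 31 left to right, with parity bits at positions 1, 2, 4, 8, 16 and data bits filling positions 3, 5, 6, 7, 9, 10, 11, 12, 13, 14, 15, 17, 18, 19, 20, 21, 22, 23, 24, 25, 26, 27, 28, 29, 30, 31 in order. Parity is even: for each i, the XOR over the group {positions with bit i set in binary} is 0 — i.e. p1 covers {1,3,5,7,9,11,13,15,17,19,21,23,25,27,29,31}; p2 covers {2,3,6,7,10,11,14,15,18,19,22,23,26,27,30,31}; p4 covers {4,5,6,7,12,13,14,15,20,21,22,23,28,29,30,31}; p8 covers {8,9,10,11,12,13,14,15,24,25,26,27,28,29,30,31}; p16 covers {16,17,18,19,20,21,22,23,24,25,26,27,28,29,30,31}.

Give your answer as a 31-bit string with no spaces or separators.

Place data at non-parity positions: p1 p2 0 p4 0 1 0 p8 0 0 1 1 0 0 0 p16 0 0 0 0 1 1 0 1 1 1 0 0 1 0 0
p1 (pos 1,3,5,7,9,11,13,15,17,19,21,23,25,27,29,31): XOR of data positions = 0⊕0⊕0⊕0⊕1⊕0⊕0⊕0⊕0⊕1⊕0⊕1⊕0⊕1⊕0 = 0
p2 (pos 2,3,6,7,10,11,14,15,18,19,22,23,26,27,30,31): XOR of data positions = 0⊕1⊕0⊕0⊕1⊕0⊕0⊕0⊕0⊕1⊕0⊕1⊕0⊕0⊕0 = 0
p4 (pos 4,5,6,7,12,13,14,15,20,21,22,23,28,29,30,31): XOR of data positions = 0⊕1⊕0⊕1⊕0⊕0⊕0⊕0⊕1⊕1⊕0⊕0⊕1⊕0⊕0 = 1
p8 (pos 8,9,10,11,12,13,14,15,24,25,26,27,28,29,30,31): XOR of data positions = 0⊕0⊕1⊕1⊕0⊕0⊕0⊕1⊕1⊕1⊕0⊕0⊕1⊕0⊕0 = 0
p16 (pos 16,17,18,19,20,21,22,23,24,25,26,27,28,29,30,31): XOR of data positions = 0⊕0⊕0⊕0⊕1⊕1⊕0⊕1⊕1⊕1⊕0⊕0⊕1⊕0⊕0 = 0
Codeword: 0001010000110000000011011100100

0001010000110000000011011100100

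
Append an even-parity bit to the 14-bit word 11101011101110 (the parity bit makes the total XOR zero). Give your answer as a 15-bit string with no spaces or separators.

111010111011100

XOR of the 14 data bits: 1⊕1⊕1⊕0⊕1⊕0⊕1⊕1⊕1⊕0⊕1⊕1⊕1⊕0 = 0
Parity bit = 0 (so all 15 bits XOR to 0).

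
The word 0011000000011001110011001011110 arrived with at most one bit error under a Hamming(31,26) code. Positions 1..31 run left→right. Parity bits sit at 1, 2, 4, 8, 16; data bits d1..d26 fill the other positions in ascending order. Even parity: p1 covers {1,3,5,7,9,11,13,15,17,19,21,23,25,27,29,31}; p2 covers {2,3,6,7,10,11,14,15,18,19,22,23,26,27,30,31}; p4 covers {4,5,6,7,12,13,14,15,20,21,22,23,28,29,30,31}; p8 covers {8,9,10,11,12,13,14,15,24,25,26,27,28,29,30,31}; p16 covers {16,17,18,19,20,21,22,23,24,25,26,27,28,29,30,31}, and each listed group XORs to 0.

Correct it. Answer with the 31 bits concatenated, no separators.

s1 (pos 1,3,5,7,9,11,13,15,17,19,21,23,25,27,29,31): 0⊕1⊕0⊕0⊕0⊕0⊕1⊕0⊕1⊕0⊕1⊕0⊕1⊕1⊕1⊕0 = 1
s2 (pos 2,3,6,7,10,11,14,15,18,19,22,23,26,27,30,31): 0⊕1⊕0⊕0⊕0⊕0⊕0⊕0⊕1⊕0⊕1⊕0⊕0⊕1⊕1⊕0 = 1
s4 (pos 4,5,6,7,12,13,14,15,20,21,22,23,28,29,30,31): 1⊕0⊕0⊕0⊕1⊕1⊕0⊕0⊕0⊕1⊕1⊕0⊕1⊕1⊕1⊕0 = 0
s8 (pos 8,9,10,11,12,13,14,15,24,25,26,27,28,29,30,31): 0⊕0⊕0⊕0⊕1⊕1⊕0⊕0⊕0⊕1⊕0⊕1⊕1⊕1⊕1⊕0 = 1
s16 (pos 16,17,18,19,20,21,22,23,24,25,26,27,28,29,30,31): 1⊕1⊕1⊕0⊕0⊕1⊕1⊕0⊕0⊕1⊕0⊕1⊕1⊕1⊕1⊕0 = 0
Syndrome s16…s1 = 01011 → error at position 11.
Flip position 11: 0011000000011001110011001011110 → 0011000000111001110011001011110

0011000000111001110011001011110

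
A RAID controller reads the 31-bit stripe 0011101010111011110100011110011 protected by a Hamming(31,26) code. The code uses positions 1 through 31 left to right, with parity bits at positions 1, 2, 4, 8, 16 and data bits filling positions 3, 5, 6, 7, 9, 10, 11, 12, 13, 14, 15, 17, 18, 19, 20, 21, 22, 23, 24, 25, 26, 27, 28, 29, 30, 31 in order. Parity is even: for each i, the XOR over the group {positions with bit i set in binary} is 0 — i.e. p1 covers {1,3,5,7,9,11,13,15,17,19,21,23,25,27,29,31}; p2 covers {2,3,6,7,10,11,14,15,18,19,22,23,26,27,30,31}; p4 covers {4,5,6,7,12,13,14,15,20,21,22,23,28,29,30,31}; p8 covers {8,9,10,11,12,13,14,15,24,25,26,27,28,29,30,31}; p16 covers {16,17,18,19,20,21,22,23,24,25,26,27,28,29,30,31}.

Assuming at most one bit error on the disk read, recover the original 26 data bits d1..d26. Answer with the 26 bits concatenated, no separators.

s1 (pos 1,3,5,7,9,11,13,15,17,19,21,23,25,27,29,31): 0⊕1⊕1⊕1⊕1⊕1⊕1⊕1⊕1⊕0⊕0⊕0⊕1⊕1⊕0⊕1 = 1
s2 (pos 2,3,6,7,10,11,14,15,18,19,22,23,26,27,30,31): 0⊕1⊕0⊕1⊕0⊕1⊕0⊕1⊕1⊕0⊕0⊕0⊕1⊕1⊕1⊕1 = 1
s4 (pos 4,5,6,7,12,13,14,15,20,21,22,23,28,29,30,31): 1⊕1⊕0⊕1⊕1⊕1⊕0⊕1⊕1⊕0⊕0⊕0⊕0⊕0⊕1⊕1 = 1
s8 (pos 8,9,10,11,12,13,14,15,24,25,26,27,28,29,30,31): 0⊕1⊕0⊕1⊕1⊕1⊕0⊕1⊕1⊕1⊕1⊕1⊕0⊕0⊕1⊕1 = 1
s16 (pos 16,17,18,19,20,21,22,23,24,25,26,27,28,29,30,31): 1⊕1⊕1⊕0⊕1⊕0⊕0⊕0⊕1⊕1⊕1⊕1⊕0⊕0⊕1⊕1 = 0
Syndrome s16…s1 = 01111 → error at position 15.
Flip position 15: 0011101010111011110100011110011 → 0011101010111001110100011110011
Read data bits from positions 3,5,6,7,9,10,11,12,13,14,15,17,18,19,20,21,22,23,24,25,26,27,28,29,30,31: 11011011100110100011110011

11011011100110100011110011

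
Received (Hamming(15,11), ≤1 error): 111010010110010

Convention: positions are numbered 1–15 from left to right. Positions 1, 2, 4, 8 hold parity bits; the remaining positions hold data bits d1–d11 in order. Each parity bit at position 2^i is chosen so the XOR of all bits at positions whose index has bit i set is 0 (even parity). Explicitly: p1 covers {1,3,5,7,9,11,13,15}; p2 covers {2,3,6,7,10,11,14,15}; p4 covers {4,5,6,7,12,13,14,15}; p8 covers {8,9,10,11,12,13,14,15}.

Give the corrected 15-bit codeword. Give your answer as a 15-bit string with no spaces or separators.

s1 (pos 1,3,5,7,9,11,13,15): 1⊕1⊕1⊕0⊕0⊕1⊕0⊕0 = 0
s2 (pos 2,3,6,7,10,11,14,15): 1⊕1⊕0⊕0⊕1⊕1⊕1⊕0 = 1
s4 (pos 4,5,6,7,12,13,14,15): 0⊕1⊕0⊕0⊕0⊕0⊕1⊕0 = 0
s8 (pos 8,9,10,11,12,13,14,15): 1⊕0⊕1⊕1⊕0⊕0⊕1⊕0 = 0
Syndrome s8…s1 = 0010 → error at position 2.
Flip position 2: 111010010110010 → 101010010110010

101010010110010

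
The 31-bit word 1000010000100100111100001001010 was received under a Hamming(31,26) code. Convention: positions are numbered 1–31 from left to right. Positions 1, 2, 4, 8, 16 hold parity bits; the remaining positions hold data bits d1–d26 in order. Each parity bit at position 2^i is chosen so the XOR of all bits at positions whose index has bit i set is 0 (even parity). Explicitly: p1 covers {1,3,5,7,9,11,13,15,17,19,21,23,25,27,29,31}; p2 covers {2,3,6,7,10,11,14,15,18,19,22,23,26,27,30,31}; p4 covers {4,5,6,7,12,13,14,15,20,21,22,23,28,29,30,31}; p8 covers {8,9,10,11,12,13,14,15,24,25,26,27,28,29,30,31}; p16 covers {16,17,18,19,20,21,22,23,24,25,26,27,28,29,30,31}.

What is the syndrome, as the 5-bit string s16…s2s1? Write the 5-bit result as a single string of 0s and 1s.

11101

s1 (pos 1,3,5,7,9,11,13,15,17,19,21,23,25,27,29,31): 1⊕0⊕0⊕0⊕0⊕1⊕0⊕0⊕1⊕1⊕0⊕0⊕1⊕0⊕0⊕0 = 1
s2 (pos 2,3,6,7,10,11,14,15,18,19,22,23,26,27,30,31): 0⊕0⊕1⊕0⊕0⊕1⊕1⊕0⊕1⊕1⊕0⊕0⊕0⊕0⊕1⊕0 = 0
s4 (pos 4,5,6,7,12,13,14,15,20,21,22,23,28,29,30,31): 0⊕0⊕1⊕0⊕0⊕0⊕1⊕0⊕1⊕0⊕0⊕0⊕1⊕0⊕1⊕0 = 1
s8 (pos 8,9,10,11,12,13,14,15,24,25,26,27,28,29,30,31): 0⊕0⊕0⊕1⊕0⊕0⊕1⊕0⊕0⊕1⊕0⊕0⊕1⊕0⊕1⊕0 = 1
s16 (pos 16,17,18,19,20,21,22,23,24,25,26,27,28,29,30,31): 0⊕1⊕1⊕1⊕1⊕0⊕0⊕0⊕0⊕1⊕0⊕0⊕1⊕0⊕1⊕0 = 1
Syndrome s16…s1 = 11101 → error at position 29.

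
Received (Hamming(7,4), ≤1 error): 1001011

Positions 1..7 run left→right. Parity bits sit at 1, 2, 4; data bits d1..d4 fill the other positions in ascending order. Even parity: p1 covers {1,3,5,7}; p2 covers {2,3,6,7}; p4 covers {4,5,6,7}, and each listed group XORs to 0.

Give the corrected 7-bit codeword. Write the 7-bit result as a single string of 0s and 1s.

1000011

s1 (pos 1,3,5,7): 1⊕0⊕0⊕1 = 0
s2 (pos 2,3,6,7): 0⊕0⊕1⊕1 = 0
s4 (pos 4,5,6,7): 1⊕0⊕1⊕1 = 1
Syndrome s4…s1 = 100 → error at position 4.
Flip position 4: 1001011 → 1000011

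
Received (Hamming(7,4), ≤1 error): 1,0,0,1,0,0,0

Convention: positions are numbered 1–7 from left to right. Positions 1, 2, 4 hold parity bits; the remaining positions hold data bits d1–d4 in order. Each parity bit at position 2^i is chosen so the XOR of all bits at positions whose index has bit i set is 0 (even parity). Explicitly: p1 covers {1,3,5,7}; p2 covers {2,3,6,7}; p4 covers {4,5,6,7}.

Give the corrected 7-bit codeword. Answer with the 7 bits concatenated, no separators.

s1 (pos 1,3,5,7): 1⊕0⊕0⊕0 = 1
s2 (pos 2,3,6,7): 0⊕0⊕0⊕0 = 0
s4 (pos 4,5,6,7): 1⊕0⊕0⊕0 = 1
Syndrome s4…s1 = 101 → error at position 5.
Flip position 5: 1001000 → 1001100

1001100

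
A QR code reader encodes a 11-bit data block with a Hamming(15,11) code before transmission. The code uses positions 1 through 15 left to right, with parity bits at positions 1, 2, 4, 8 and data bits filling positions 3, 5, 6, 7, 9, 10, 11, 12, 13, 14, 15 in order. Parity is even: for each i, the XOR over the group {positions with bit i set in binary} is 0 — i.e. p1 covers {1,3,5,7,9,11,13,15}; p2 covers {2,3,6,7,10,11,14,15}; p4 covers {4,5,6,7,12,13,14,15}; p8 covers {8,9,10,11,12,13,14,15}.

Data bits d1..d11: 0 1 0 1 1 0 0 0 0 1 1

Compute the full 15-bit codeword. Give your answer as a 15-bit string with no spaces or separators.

010010111000011

Place data at non-parity positions: p1 p2 0 p4 1 0 1 p8 1 0 0 0 0 1 1
p1 (pos 1,3,5,7,9,11,13,15): XOR of data positions = 0⊕1⊕1⊕1⊕0⊕0⊕1 = 0
p2 (pos 2,3,6,7,10,11,14,15): XOR of data positions = 0⊕0⊕1⊕0⊕0⊕1⊕1 = 1
p4 (pos 4,5,6,7,12,13,14,15): XOR of data positions = 1⊕0⊕1⊕0⊕0⊕1⊕1 = 0
p8 (pos 8,9,10,11,12,13,14,15): XOR of data positions = 1⊕0⊕0⊕0⊕0⊕1⊕1 = 1
Codeword: 010010111000011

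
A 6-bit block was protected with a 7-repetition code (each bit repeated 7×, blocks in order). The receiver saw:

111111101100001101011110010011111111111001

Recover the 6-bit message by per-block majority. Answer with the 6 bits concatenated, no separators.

101011

Block 1 (1111111): 7 ones → 1
Block 2 (0110000): 2 ones → 0
Block 3 (1101011): 5 ones → 1
Block 4 (1100100): 3 ones → 0
Block 5 (1111111): 7 ones → 1
Block 6 (1111001): 5 ones → 1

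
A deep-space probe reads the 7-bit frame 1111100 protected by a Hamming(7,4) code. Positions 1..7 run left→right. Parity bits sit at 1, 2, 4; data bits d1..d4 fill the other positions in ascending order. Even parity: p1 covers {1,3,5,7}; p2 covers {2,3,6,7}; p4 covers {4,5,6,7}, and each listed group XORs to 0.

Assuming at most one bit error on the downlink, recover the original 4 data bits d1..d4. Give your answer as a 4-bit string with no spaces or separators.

1100

s1 (pos 1,3,5,7): 1⊕1⊕1⊕0 = 1
s2 (pos 2,3,6,7): 1⊕1⊕0⊕0 = 0
s4 (pos 4,5,6,7): 1⊕1⊕0⊕0 = 0
Syndrome s4…s1 = 001 → error at position 1.
Flip position 1: 1111100 → 0111100
Read data bits from positions 3,5,6,7: 1100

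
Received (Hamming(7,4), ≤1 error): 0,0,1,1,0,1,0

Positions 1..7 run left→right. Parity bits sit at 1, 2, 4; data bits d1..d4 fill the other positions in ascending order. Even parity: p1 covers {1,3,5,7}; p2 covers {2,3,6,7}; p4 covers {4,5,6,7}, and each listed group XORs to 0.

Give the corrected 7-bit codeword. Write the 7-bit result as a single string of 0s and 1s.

s1 (pos 1,3,5,7): 0⊕1⊕0⊕0 = 1
s2 (pos 2,3,6,7): 0⊕1⊕1⊕0 = 0
s4 (pos 4,5,6,7): 1⊕0⊕1⊕0 = 0
Syndrome s4…s1 = 001 → error at position 1.
Flip position 1: 0011010 → 1011010

1011010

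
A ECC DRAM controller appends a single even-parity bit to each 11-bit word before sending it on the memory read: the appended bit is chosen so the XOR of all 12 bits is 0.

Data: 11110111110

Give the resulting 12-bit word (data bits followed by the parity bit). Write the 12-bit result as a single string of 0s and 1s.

XOR of the 11 data bits: 1⊕1⊕1⊕1⊕0⊕1⊕1⊕1⊕1⊕1⊕0 = 1
Parity bit = 1 (so all 12 bits XOR to 0).

111101111101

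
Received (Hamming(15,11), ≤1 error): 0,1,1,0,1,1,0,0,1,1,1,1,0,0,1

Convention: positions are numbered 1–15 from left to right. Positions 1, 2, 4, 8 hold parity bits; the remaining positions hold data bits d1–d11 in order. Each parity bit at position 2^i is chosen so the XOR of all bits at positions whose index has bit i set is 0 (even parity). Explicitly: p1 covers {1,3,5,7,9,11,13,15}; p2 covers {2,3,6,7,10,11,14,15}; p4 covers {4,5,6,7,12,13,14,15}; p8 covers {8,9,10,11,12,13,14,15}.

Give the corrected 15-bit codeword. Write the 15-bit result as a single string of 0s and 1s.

011011000111001

s1 (pos 1,3,5,7,9,11,13,15): 0⊕1⊕1⊕0⊕1⊕1⊕0⊕1 = 1
s2 (pos 2,3,6,7,10,11,14,15): 1⊕1⊕1⊕0⊕1⊕1⊕0⊕1 = 0
s4 (pos 4,5,6,7,12,13,14,15): 0⊕1⊕1⊕0⊕1⊕0⊕0⊕1 = 0
s8 (pos 8,9,10,11,12,13,14,15): 0⊕1⊕1⊕1⊕1⊕0⊕0⊕1 = 1
Syndrome s8…s1 = 1001 → error at position 9.
Flip position 9: 011011001111001 → 011011000111001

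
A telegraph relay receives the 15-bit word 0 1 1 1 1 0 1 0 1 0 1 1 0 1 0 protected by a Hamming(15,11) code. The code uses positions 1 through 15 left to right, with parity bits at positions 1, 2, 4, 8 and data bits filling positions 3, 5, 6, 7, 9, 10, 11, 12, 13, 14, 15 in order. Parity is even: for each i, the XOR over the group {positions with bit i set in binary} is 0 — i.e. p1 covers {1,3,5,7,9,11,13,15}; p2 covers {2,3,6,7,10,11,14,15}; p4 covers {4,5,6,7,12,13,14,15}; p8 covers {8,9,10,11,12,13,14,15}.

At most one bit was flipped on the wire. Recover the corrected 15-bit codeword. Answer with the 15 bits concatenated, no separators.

s1 (pos 1,3,5,7,9,11,13,15): 0⊕1⊕1⊕1⊕1⊕1⊕0⊕0 = 1
s2 (pos 2,3,6,7,10,11,14,15): 1⊕1⊕0⊕1⊕0⊕1⊕1⊕0 = 1
s4 (pos 4,5,6,7,12,13,14,15): 1⊕1⊕0⊕1⊕1⊕0⊕1⊕0 = 1
s8 (pos 8,9,10,11,12,13,14,15): 0⊕1⊕0⊕1⊕1⊕0⊕1⊕0 = 0
Syndrome s8…s1 = 0111 → error at position 7.
Flip position 7: 011110101011010 → 011110001011010

011110001011010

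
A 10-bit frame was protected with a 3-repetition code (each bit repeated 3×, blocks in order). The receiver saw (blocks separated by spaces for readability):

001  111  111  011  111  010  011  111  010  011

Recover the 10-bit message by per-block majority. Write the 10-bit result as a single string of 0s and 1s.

Block 1 (001): 1 one → 0
Block 2 (111): 3 ones → 1
Block 3 (111): 3 ones → 1
Block 4 (011): 2 ones → 1
Block 5 (111): 3 ones → 1
Block 6 (010): 1 one → 0
Block 7 (011): 2 ones → 1
Block 8 (111): 3 ones → 1
Block 9 (010): 1 one → 0
Block 10 (011): 2 ones → 1

0111101101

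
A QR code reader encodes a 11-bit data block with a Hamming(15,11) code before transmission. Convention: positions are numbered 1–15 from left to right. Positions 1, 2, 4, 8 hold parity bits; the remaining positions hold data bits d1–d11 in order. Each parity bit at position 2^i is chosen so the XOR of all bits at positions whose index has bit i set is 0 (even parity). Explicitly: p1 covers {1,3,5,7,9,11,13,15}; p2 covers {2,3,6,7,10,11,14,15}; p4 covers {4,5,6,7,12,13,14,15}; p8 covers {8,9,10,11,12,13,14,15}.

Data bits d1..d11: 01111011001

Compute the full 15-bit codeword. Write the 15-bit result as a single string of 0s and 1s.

100111101011001

Place data at non-parity positions: p1 p2 0 p4 1 1 1 p8 1 0 1 1 0 0 1
p1 (pos 1,3,5,7,9,11,13,15): XOR of data positions = 0⊕1⊕1⊕1⊕1⊕0⊕1 = 1
p2 (pos 2,3,6,7,10,11,14,15): XOR of data positions = 0⊕1⊕1⊕0⊕1⊕0⊕1 = 0
p4 (pos 4,5,6,7,12,13,14,15): XOR of data positions = 1⊕1⊕1⊕1⊕0⊕0⊕1 = 1
p8 (pos 8,9,10,11,12,13,14,15): XOR of data positions = 1⊕0⊕1⊕1⊕0⊕0⊕1 = 0
Codeword: 100111101011001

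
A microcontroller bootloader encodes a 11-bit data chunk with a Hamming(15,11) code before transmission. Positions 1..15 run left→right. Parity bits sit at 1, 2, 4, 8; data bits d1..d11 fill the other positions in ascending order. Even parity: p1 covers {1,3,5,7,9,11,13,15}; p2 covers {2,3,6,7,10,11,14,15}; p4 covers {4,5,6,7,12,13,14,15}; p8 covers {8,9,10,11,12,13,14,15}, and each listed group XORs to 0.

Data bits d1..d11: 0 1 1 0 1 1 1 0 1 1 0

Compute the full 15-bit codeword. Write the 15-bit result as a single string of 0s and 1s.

000011011110110

Place data at non-parity positions: p1 p2 0 p4 1 1 0 p8 1 1 1 0 1 1 0
p1 (pos 1,3,5,7,9,11,13,15): XOR of data positions = 0⊕1⊕0⊕1⊕1⊕1⊕0 = 0
p2 (pos 2,3,6,7,10,11,14,15): XOR of data positions = 0⊕1⊕0⊕1⊕1⊕1⊕0 = 0
p4 (pos 4,5,6,7,12,13,14,15): XOR of data positions = 1⊕1⊕0⊕0⊕1⊕1⊕0 = 0
p8 (pos 8,9,10,11,12,13,14,15): XOR of data positions = 1⊕1⊕1⊕0⊕1⊕1⊕0 = 1
Codeword: 000011011110110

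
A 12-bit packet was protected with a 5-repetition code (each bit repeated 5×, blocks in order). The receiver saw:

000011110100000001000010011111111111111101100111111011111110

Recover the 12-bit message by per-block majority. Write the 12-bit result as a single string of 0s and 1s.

010001110111

Block 1 (00001): 1 one → 0
Block 2 (11101): 4 ones → 1
Block 3 (00000): 0 ones → 0
Block 4 (00100): 1 one → 0
Block 5 (00100): 1 one → 0
Block 6 (11111): 5 ones → 1
Block 7 (11111): 5 ones → 1
Block 8 (11111): 5 ones → 1
Block 9 (01100): 2 ones → 0
Block 10 (11111): 5 ones → 1
Block 11 (10111): 4 ones → 1
Block 12 (11110): 4 ones → 1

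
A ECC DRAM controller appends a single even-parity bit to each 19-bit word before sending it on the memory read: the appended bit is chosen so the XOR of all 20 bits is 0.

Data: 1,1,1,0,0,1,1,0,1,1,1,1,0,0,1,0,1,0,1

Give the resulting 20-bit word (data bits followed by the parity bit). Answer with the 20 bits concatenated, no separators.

11100110111100101010

XOR of the 19 data bits: 1⊕1⊕1⊕0⊕0⊕1⊕1⊕0⊕1⊕1⊕1⊕1⊕0⊕0⊕1⊕0⊕1⊕0⊕1 = 0
Parity bit = 0 (so all 20 bits XOR to 0).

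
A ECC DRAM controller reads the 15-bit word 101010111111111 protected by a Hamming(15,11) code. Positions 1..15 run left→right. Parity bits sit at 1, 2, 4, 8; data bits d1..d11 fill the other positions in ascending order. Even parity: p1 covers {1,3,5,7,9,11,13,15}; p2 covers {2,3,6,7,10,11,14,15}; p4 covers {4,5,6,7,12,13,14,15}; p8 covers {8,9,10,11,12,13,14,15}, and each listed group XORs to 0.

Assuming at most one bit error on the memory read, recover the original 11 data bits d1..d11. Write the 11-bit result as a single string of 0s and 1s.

s1 (pos 1,3,5,7,9,11,13,15): 1⊕1⊕1⊕1⊕1⊕1⊕1⊕1 = 0
s2 (pos 2,3,6,7,10,11,14,15): 0⊕1⊕0⊕1⊕1⊕1⊕1⊕1 = 0
s4 (pos 4,5,6,7,12,13,14,15): 0⊕1⊕0⊕1⊕1⊕1⊕1⊕1 = 0
s8 (pos 8,9,10,11,12,13,14,15): 1⊕1⊕1⊕1⊕1⊕1⊕1⊕1 = 0
Syndrome s8…s1 = 0000 → no error.
Read data bits from positions 3,5,6,7,9,10,11,12,13,14,15: 11011111111

11011111111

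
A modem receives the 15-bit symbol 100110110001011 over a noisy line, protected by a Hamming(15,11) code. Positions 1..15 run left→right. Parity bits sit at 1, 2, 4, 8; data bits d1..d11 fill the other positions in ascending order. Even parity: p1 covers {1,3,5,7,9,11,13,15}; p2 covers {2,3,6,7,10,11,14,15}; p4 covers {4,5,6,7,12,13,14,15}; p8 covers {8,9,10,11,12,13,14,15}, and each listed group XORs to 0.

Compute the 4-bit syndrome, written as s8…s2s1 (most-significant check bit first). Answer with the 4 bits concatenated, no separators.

s1 (pos 1,3,5,7,9,11,13,15): 1⊕0⊕1⊕1⊕0⊕0⊕0⊕1 = 0
s2 (pos 2,3,6,7,10,11,14,15): 0⊕0⊕0⊕1⊕0⊕0⊕1⊕1 = 1
s4 (pos 4,5,6,7,12,13,14,15): 1⊕1⊕0⊕1⊕1⊕0⊕1⊕1 = 0
s8 (pos 8,9,10,11,12,13,14,15): 1⊕0⊕0⊕0⊕1⊕0⊕1⊕1 = 0
Syndrome s8…s1 = 0010 → error at position 2.

0010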